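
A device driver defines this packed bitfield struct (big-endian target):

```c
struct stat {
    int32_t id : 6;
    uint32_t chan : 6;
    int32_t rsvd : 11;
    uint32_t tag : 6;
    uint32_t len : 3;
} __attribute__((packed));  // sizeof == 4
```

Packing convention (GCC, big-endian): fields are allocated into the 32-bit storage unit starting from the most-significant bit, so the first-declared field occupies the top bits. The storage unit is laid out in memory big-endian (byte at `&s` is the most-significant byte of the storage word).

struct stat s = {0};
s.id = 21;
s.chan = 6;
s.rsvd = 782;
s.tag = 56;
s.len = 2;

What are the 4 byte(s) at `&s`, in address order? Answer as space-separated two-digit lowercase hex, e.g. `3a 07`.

54 66 1d c2

id:6 = 21 → 0x15 << 26 → word 0x54000000
chan:6 = 6 → 0x6 << 20 → word 0x54600000
rsvd:11 = 782 → 0x30e << 9 → word 0x54661c00
tag:6 = 56 → 0x38 << 3 → word 0x54661dc0
len:3 = 2 → 0x2 << 0 → word 0x54661dc2
word = 0x54661dc2 → big-endian bytes:
  [0]=0x54  [1]=0x66  [2]=0x1d  [3]=0xc2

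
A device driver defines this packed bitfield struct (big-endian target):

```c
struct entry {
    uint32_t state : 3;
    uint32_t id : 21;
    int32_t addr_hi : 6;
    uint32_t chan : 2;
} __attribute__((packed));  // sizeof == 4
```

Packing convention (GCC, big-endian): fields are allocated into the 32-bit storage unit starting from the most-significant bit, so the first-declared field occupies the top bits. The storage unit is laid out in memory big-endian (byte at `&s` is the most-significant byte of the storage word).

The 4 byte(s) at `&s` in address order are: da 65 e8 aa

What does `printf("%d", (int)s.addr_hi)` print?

-22

[0]=0xda [1]=0x65 [2]=0xe8 [3]=0xaa (big-endian) → word 0xda65e8aa
state:3 @ bit 29 → (0xda65e8aa>>29)&0x7 = 0x6
id:21 @ bit 8 → (0xda65e8aa>>8)&0x1fffff = 0x1a65e8
addr_hi:6 @ bit 2 → (0xda65e8aa>>2)&0x3f = 0x2a  ←
chan:2 @ bit 0 → (0xda65e8aa>>0)&0x3 = 0x2
addr_hi signed 6b, MSB=1: 42 - 64 = -22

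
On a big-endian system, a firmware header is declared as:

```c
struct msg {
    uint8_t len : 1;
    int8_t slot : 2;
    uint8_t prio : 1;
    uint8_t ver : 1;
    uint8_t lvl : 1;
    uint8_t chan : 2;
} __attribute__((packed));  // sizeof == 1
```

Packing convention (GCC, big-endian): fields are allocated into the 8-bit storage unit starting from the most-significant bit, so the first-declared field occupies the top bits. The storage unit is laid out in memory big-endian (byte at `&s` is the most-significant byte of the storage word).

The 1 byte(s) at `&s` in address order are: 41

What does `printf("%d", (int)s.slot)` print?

-2

[0]=0x41 (big-endian) → word 0x41
len [7+:1] = (word>>7) & 0x1 = 0
slot [5+:2] = (word>>5) & 0x3 = 2  ←
prio [4+:1] = (word>>4) & 0x1 = 0
ver [3+:1] = (word>>3) & 0x1 = 0
lvl [2+:1] = (word>>2) & 0x1 = 0
chan [0+:2] = (word>>0) & 0x3 = 1
slot signed 2b, MSB=1: 2 - 4 = -2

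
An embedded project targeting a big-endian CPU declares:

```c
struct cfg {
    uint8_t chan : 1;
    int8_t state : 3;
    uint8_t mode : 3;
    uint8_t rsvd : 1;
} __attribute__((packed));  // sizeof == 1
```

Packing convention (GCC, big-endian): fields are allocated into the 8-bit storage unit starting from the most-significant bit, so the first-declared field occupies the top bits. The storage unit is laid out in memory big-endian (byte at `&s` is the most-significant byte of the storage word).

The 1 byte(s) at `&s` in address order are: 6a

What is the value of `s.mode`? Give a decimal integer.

5

[0]=0x6a (big-endian) → word 0x6a
chan:1 @ bit 7 → (0x6a>>7)&0x1 = 0x0
state:3 @ bit 4 → (0x6a>>4)&0x7 = 0x6
mode:3 @ bit 1 → (0x6a>>1)&0x7 = 0x5  ←
rsvd:1 @ bit 0 → (0x6a>>0)&0x1 = 0x0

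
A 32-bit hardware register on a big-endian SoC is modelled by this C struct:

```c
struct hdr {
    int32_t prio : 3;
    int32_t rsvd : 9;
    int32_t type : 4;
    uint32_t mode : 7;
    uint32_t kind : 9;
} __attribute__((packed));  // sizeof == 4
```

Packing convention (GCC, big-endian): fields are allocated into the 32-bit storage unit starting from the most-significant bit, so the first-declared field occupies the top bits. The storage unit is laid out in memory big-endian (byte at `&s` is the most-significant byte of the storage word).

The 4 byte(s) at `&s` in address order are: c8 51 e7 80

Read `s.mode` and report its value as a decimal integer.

[0]=0xc8 [1]=0x51 [2]=0xe7 [3]=0x80 (big-endian) → word 0xc851e780
prio:3 @ bit 29 → (0xc851e780>>29)&0x7 = 0x6
rsvd:9 @ bit 20 → (0xc851e780>>20)&0x1ff = 0x85
type:4 @ bit 16 → (0xc851e780>>16)&0xf = 0x1
mode:7 @ bit 9 → (0xc851e780>>9)&0x7f = 0x73  ←
kind:9 @ bit 0 → (0xc851e780>>0)&0x1ff = 0x180

115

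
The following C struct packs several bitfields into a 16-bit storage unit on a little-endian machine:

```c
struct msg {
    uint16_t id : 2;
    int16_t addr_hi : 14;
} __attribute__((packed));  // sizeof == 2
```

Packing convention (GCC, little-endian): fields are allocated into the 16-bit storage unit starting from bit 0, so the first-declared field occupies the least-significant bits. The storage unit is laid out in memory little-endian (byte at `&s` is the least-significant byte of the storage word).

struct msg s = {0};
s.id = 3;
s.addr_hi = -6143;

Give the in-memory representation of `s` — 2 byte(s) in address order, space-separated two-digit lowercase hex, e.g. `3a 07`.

id (2b) val=3 bits=0x3 at bit 0: 0x0003
addr_hi (14b) val=-6143 bits=0x2801 at bit 2: 0xa007
word = 0xa007 → little-endian bytes:
  [0]=0x07  [1]=0xa0

07 a0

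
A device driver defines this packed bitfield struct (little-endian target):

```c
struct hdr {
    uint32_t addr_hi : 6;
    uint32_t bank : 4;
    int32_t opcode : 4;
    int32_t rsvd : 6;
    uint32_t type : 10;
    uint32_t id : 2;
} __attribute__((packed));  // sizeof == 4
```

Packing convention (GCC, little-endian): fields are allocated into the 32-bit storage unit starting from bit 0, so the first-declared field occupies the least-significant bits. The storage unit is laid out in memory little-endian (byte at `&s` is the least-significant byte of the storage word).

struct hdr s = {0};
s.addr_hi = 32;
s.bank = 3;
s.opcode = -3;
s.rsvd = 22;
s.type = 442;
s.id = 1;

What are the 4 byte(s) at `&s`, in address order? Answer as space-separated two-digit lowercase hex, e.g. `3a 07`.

e0 b4 a5 5b

addr_hi:6 = 32 → 0x20 << 0 → word 0x00000020
bank:4 = 3 → 0x3 << 6 → word 0x000000e0
opcode:4 = -3 → 0xd << 10 → word 0x000034e0
rsvd:6 = 22 → 0x16 << 14 → word 0x0005b4e0
type:10 = 442 → 0x1ba << 20 → word 0x1ba5b4e0
id:2 = 1 → 0x1 << 30 → word 0x5ba5b4e0
word = 0x5ba5b4e0 → little-endian bytes:
  [0]=0xe0  [1]=0xb4  [2]=0xa5  [3]=0x5b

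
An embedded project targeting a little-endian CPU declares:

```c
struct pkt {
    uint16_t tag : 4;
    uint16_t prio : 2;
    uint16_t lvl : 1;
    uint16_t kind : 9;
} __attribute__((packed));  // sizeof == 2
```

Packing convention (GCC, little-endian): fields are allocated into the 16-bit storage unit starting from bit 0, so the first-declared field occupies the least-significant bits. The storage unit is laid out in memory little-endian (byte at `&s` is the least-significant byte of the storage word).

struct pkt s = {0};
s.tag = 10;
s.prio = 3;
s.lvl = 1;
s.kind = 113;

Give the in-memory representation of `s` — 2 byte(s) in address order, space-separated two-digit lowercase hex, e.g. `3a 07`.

fa 38

tag (4b) val=10 bits=0xa at bit 0: 0x000a
prio (2b) val=3 bits=0x3 at bit 4: 0x003a
lvl (1b) val=1 bits=0x1 at bit 6: 0x007a
kind (9b) val=113 bits=0x71 at bit 7: 0x38fa
word = 0x38fa → little-endian bytes:
  [0]=0xfa  [1]=0x38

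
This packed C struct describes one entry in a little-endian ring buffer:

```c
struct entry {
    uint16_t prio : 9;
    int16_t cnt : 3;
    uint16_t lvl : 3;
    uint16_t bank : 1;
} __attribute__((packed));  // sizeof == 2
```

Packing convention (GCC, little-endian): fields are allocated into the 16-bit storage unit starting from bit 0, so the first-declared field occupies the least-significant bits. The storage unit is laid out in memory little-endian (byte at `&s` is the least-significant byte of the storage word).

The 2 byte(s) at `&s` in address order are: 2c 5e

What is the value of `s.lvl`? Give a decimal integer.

[0]=0x2c [1]=0x5e (little-endian) → word 0x5e2c
prio [0+:9] = (word>>0) & 0x1ff = 44
cnt [9+:3] = (word>>9) & 0x7 = 7
lvl [12+:3] = (word>>12) & 0x7 = 5  ←
bank [15+:1] = (word>>15) & 0x1 = 0

5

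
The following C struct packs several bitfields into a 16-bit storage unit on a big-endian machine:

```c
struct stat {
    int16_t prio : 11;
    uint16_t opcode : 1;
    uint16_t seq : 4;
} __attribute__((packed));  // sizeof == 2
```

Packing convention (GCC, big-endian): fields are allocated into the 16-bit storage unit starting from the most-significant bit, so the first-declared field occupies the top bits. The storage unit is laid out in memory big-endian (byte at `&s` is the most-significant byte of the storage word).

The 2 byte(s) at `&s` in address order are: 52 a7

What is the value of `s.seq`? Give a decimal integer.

7

[0]=0x52 [1]=0xa7 (big-endian) → word 0x52a7
prio:11 @ bit 5 → (0x52a7>>5)&0x7ff = 0x295
opcode:1 @ bit 4 → (0x52a7>>4)&0x1 = 0x0
seq:4 @ bit 0 → (0x52a7>>0)&0xf = 0x7  ←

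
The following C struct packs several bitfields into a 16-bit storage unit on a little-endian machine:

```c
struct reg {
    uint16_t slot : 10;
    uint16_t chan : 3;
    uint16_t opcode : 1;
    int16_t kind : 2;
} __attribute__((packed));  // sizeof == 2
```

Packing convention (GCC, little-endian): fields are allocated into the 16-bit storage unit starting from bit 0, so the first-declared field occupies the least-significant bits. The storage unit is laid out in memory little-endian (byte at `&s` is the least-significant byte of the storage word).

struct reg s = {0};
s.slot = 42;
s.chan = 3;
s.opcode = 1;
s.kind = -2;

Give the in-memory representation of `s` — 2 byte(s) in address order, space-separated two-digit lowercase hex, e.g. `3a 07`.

slot (10b) val=42 bits=0x2a at bit 0: 0x002a
chan (3b) val=3 bits=0x3 at bit 10: 0x0c2a
opcode (1b) val=1 bits=0x1 at bit 13: 0x2c2a
kind (2b) val=-2 bits=0x2 at bit 14: 0xac2a
word = 0xac2a → little-endian bytes:
  [0]=0x2a  [1]=0xac

2a ac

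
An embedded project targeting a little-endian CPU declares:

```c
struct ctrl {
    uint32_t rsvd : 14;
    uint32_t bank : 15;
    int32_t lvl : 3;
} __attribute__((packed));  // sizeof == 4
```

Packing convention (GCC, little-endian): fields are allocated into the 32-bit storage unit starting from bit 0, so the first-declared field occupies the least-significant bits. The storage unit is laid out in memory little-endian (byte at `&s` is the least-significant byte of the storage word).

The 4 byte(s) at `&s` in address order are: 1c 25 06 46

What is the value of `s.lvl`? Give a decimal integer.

2

[0]=0x1c [1]=0x25 [2]=0x06 [3]=0x46 (little-endian) → word 0x4606251c
rsvd [0+:14] = (word>>0) & 0x3fff = 9500
bank [14+:15] = (word>>14) & 0x7fff = 6168
lvl [29+:3] = (word>>29) & 0x7 = 2  ←
lvl signed 3b, MSB=0: value = 2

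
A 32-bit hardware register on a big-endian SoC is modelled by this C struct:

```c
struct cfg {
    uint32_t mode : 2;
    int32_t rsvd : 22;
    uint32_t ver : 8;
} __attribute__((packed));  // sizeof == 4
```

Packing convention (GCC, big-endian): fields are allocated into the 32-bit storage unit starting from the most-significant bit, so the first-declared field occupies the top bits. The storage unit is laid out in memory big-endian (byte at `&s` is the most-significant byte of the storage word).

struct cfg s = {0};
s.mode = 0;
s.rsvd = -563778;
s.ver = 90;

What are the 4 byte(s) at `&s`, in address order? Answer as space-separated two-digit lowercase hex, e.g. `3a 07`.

[30+:2] mode=0 & 0x3 = 0x0; word=0x00000000
[8+:22] rsvd=-563778 & 0x3fffff = 0x3765be; word=0x3765be00
[0+:8] ver=90 & 0xff = 0x5a; word=0x3765be5a
word = 0x3765be5a → big-endian bytes:
  [0]=0x37  [1]=0x65  [2]=0xbe  [3]=0x5a

37 65 be 5a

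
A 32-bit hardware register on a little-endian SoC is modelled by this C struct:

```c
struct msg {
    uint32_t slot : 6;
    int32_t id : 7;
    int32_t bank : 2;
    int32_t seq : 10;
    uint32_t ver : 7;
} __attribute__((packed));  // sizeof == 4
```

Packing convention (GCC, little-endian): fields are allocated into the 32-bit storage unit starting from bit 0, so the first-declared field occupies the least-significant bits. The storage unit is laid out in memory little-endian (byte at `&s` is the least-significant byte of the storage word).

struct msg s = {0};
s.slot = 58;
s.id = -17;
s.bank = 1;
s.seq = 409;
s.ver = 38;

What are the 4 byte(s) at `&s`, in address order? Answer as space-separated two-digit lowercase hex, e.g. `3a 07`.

fa bb cc 4c

slot (6b) val=58 bits=0x3a at bit 0: 0x0000003a
id (7b) val=-17 bits=0x6f at bit 6: 0x00001bfa
bank (2b) val=1 bits=0x1 at bit 13: 0x00003bfa
seq (10b) val=409 bits=0x199 at bit 15: 0x00ccbbfa
ver (7b) val=38 bits=0x26 at bit 25: 0x4cccbbfa
word = 0x4cccbbfa → little-endian bytes:
  [0]=0xfa  [1]=0xbb  [2]=0xcc  [3]=0x4c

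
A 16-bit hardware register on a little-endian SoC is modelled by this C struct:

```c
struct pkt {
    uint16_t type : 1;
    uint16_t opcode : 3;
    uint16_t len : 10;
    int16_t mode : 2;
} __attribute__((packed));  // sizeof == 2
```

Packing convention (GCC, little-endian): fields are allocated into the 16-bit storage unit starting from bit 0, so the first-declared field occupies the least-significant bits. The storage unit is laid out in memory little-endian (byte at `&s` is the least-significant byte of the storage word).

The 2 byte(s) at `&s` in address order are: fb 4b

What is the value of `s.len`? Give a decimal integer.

191

[0]=0xfb [1]=0x4b (little-endian) → word 0x4bfb
type [0+:1] = (word>>0) & 0x1 = 1
opcode [1+:3] = (word>>1) & 0x7 = 5
len [4+:10] = (word>>4) & 0x3ff = 191  ←
mode [14+:2] = (word>>14) & 0x3 = 1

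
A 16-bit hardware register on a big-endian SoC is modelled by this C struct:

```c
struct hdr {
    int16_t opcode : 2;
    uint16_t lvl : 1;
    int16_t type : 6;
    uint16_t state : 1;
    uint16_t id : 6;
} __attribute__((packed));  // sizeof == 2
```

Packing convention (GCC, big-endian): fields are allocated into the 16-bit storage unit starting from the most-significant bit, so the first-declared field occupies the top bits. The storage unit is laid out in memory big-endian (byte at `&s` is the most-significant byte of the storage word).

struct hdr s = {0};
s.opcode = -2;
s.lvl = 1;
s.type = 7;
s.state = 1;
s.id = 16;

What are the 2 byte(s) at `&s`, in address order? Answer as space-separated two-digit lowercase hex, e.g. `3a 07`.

opcode:2 = -2 → 0x2 << 14 → word 0x8000
lvl:1 = 1 → 0x1 << 13 → word 0xa000
type:6 = 7 → 0x7 << 7 → word 0xa380
state:1 = 1 → 0x1 << 6 → word 0xa3c0
id:6 = 16 → 0x10 << 0 → word 0xa3d0
word = 0xa3d0 → big-endian bytes:
  [0]=0xa3  [1]=0xd0

a3 d0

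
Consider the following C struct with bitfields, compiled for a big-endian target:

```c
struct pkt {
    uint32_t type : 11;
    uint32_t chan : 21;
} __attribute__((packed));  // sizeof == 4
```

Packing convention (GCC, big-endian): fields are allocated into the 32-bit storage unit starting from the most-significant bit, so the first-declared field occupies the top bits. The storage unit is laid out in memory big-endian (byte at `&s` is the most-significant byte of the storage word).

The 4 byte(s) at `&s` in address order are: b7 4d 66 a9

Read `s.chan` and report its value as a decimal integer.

[0]=0xb7 [1]=0x4d [2]=0x66 [3]=0xa9 (big-endian) → word 0xb74d66a9
type:11 @ bit 21 → (0xb74d66a9>>21)&0x7ff = 0x5ba
chan:21 @ bit 0 → (0xb74d66a9>>0)&0x1fffff = 0xd66a9  ←

878249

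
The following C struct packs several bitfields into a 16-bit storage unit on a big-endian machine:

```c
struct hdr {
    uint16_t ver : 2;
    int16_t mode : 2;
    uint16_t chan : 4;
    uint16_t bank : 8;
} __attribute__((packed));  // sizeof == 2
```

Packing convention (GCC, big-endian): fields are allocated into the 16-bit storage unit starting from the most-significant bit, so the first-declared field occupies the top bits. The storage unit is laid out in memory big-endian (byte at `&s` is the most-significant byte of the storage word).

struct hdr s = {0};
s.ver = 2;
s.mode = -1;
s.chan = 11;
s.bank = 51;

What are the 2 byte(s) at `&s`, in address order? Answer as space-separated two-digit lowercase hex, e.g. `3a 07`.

ver:2 = 2 → 0x2 << 14 → word 0x8000
mode:2 = -1 → 0x3 << 12 → word 0xb000
chan:4 = 11 → 0xb << 8 → word 0xbb00
bank:8 = 51 → 0x33 << 0 → word 0xbb33
word = 0xbb33 → big-endian bytes:
  [0]=0xbb  [1]=0x33

bb 33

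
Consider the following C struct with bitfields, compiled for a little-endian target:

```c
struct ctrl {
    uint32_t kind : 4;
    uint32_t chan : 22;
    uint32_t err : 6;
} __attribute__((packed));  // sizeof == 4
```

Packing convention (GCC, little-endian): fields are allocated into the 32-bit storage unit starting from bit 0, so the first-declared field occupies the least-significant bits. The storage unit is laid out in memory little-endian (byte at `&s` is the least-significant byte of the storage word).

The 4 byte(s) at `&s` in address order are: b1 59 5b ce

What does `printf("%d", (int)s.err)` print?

[0]=0xb1 [1]=0x59 [2]=0x5b [3]=0xce (little-endian) → word 0xce5b59b1
kind:4 @ bit 0 → (0xce5b59b1>>0)&0xf = 0x1
chan:22 @ bit 4 → (0xce5b59b1>>4)&0x3fffff = 0x25b59b
err:6 @ bit 26 → (0xce5b59b1>>26)&0x3f = 0x33  ←

51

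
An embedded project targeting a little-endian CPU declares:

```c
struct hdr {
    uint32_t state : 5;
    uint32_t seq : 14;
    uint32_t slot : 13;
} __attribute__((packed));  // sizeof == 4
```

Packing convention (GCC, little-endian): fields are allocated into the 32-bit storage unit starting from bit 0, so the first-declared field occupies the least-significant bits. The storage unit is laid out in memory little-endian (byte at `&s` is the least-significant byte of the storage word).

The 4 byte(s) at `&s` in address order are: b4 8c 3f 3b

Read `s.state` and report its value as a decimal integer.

20

[0]=0xb4 [1]=0x8c [2]=0x3f [3]=0x3b (little-endian) → word 0x3b3f8cb4
state [0+:5] = (word>>0) & 0x1f = 20  ←
seq [5+:14] = (word>>5) & 0x3fff = 15461
slot [19+:13] = (word>>19) & 0x1fff = 1895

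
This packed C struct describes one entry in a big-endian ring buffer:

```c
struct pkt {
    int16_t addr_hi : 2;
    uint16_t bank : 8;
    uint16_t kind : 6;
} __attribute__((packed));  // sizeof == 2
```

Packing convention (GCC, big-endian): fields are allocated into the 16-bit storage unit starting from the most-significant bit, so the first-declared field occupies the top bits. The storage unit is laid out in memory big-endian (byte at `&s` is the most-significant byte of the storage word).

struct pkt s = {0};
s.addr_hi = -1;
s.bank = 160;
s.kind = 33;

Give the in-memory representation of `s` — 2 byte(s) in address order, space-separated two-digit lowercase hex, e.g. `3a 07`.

addr_hi:2 = -1 → 0x3 << 14 → word 0xc000
bank:8 = 160 → 0xa0 << 6 → word 0xe800
kind:6 = 33 → 0x21 << 0 → word 0xe821
word = 0xe821 → big-endian bytes:
  [0]=0xe8  [1]=0x21

e8 21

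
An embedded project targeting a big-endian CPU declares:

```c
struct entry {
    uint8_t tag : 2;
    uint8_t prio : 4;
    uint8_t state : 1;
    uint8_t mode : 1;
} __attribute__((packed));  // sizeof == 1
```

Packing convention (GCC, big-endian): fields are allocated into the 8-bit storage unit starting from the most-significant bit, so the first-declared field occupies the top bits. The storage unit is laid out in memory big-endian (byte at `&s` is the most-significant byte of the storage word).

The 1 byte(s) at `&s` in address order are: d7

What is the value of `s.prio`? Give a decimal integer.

[0]=0xd7 (big-endian) → word 0xd7
tag:2 @ bit 6 → (0xd7>>6)&0x3 = 0x3
prio:4 @ bit 2 → (0xd7>>2)&0xf = 0x5  ←
state:1 @ bit 1 → (0xd7>>1)&0x1 = 0x1
mode:1 @ bit 0 → (0xd7>>0)&0x1 = 0x1

5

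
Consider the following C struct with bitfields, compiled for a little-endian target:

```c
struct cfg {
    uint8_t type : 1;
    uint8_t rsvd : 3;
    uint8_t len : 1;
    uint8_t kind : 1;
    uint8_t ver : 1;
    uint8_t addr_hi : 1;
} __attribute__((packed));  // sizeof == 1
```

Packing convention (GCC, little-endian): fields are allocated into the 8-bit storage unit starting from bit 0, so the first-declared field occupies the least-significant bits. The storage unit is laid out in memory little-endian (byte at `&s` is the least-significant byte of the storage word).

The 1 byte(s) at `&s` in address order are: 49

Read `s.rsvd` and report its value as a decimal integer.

[0]=0x49 (little-endian) → word 0x49
type:1 @ bit 0 → (0x49>>0)&0x1 = 0x1
rsvd:3 @ bit 1 → (0x49>>1)&0x7 = 0x4  ←
len:1 @ bit 4 → (0x49>>4)&0x1 = 0x0
kind:1 @ bit 5 → (0x49>>5)&0x1 = 0x0
ver:1 @ bit 6 → (0x49>>6)&0x1 = 0x1
addr_hi:1 @ bit 7 → (0x49>>7)&0x1 = 0x0

4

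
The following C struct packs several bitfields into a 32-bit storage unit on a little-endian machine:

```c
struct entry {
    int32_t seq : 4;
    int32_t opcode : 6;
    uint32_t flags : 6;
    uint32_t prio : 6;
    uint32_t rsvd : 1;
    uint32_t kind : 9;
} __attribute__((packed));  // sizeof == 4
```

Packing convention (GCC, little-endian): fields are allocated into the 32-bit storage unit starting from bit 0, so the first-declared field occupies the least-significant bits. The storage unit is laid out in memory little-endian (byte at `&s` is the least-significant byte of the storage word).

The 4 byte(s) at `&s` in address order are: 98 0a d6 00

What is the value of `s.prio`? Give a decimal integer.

22

[0]=0x98 [1]=0x0a [2]=0xd6 [3]=0x00 (little-endian) → word 0x00d60a98
seq:4 @ bit 0 → (0x00d60a98>>0)&0xf = 0x8
opcode:6 @ bit 4 → (0x00d60a98>>4)&0x3f = 0x29
flags:6 @ bit 10 → (0x00d60a98>>10)&0x3f = 0x2
prio:6 @ bit 16 → (0x00d60a98>>16)&0x3f = 0x16  ←
rsvd:1 @ bit 22 → (0x00d60a98>>22)&0x1 = 0x1
kind:9 @ bit 23 → (0x00d60a98>>23)&0x1ff = 0x1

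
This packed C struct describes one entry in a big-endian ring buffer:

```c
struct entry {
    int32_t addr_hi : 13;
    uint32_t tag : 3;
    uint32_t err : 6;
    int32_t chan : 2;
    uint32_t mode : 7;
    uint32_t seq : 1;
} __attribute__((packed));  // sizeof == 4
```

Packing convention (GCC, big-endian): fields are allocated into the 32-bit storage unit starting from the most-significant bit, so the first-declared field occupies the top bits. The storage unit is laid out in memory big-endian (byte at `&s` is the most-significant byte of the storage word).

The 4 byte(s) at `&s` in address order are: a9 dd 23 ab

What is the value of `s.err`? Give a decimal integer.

[0]=0xa9 [1]=0xdd [2]=0x23 [3]=0xab (big-endian) → word 0xa9dd23ab
addr_hi [19+:13] = (word>>19) & 0x1fff = 5435
tag [16+:3] = (word>>16) & 0x7 = 5
err [10+:6] = (word>>10) & 0x3f = 8  ←
chan [8+:2] = (word>>8) & 0x3 = 3
mode [1+:7] = (word>>1) & 0x7f = 85
seq [0+:1] = (word>>0) & 0x1 = 1

8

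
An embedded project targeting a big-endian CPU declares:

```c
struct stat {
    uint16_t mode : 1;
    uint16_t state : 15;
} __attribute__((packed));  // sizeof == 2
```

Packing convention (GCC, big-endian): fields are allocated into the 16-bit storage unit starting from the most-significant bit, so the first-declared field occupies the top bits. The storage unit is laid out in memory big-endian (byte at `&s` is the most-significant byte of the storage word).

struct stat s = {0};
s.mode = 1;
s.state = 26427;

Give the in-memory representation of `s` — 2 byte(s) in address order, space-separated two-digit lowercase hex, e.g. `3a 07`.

e7 3b

mode (1b) val=1 bits=0x1 at bit 15: 0x8000
state (15b) val=26427 bits=0x673b at bit 0: 0xe73b
word = 0xe73b → big-endian bytes:
  [0]=0xe7  [1]=0x3b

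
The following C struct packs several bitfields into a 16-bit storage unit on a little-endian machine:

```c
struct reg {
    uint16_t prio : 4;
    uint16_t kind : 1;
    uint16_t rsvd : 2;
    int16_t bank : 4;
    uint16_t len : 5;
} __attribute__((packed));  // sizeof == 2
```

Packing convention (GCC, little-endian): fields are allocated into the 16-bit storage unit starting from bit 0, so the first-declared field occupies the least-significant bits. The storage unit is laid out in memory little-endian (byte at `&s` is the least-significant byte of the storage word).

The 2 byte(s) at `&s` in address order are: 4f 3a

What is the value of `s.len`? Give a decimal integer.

[0]=0x4f [1]=0x3a (little-endian) → word 0x3a4f
prio [0+:4] = (word>>0) & 0xf = 15
kind [4+:1] = (word>>4) & 0x1 = 0
rsvd [5+:2] = (word>>5) & 0x3 = 2
bank [7+:4] = (word>>7) & 0xf = 4
len [11+:5] = (word>>11) & 0x1f = 7  ←

7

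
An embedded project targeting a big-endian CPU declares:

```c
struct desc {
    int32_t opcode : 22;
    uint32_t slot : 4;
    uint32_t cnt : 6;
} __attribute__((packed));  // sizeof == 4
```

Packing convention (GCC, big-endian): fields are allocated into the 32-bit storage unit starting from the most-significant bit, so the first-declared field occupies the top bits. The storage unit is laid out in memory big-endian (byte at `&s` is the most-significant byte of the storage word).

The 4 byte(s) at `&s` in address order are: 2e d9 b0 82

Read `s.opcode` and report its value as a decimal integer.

[0]=0x2e [1]=0xd9 [2]=0xb0 [3]=0x82 (big-endian) → word 0x2ed9b082
opcode [10+:22] = (word>>10) & 0x3fffff = 767596  ←
slot [6+:4] = (word>>6) & 0xf = 2
cnt [0+:6] = (word>>0) & 0x3f = 2
opcode signed 22b, MSB=0: value = 767596

767596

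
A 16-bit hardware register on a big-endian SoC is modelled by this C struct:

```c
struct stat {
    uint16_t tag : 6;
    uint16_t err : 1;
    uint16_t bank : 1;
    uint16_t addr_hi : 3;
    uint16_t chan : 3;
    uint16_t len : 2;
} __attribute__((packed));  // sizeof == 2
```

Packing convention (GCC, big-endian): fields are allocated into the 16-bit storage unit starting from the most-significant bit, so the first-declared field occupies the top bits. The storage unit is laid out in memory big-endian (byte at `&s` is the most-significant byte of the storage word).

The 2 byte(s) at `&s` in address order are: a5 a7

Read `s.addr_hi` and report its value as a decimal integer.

5

[0]=0xa5 [1]=0xa7 (big-endian) → word 0xa5a7
tag [10+:6] = (word>>10) & 0x3f = 41
err [9+:1] = (word>>9) & 0x1 = 0
bank [8+:1] = (word>>8) & 0x1 = 1
addr_hi [5+:3] = (word>>5) & 0x7 = 5  ←
chan [2+:3] = (word>>2) & 0x7 = 1
len [0+:2] = (word>>0) & 0x3 = 3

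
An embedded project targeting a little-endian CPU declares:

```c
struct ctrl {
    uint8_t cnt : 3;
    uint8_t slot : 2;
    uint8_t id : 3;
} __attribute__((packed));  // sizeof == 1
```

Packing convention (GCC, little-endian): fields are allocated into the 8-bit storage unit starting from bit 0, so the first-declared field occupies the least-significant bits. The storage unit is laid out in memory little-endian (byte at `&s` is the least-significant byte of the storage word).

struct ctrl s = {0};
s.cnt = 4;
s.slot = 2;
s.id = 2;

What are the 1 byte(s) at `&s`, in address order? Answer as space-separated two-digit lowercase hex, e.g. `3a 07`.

[0+:3] cnt=4 & 0x7 = 0x4; word=0x04
[3+:2] slot=2 & 0x3 = 0x2; word=0x14
[5+:3] id=2 & 0x7 = 0x2; word=0x54
word = 0x54 → little-endian bytes:
  [0]=0x54

54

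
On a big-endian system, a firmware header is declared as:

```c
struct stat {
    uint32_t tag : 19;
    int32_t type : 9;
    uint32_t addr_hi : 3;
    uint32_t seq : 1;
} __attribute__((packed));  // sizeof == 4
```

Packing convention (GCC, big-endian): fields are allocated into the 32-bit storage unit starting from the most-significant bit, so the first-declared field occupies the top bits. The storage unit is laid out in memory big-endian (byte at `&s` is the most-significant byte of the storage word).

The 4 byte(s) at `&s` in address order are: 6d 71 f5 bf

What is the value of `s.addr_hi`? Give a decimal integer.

7

[0]=0x6d [1]=0x71 [2]=0xf5 [3]=0xbf (big-endian) → word 0x6d71f5bf
tag:19 @ bit 13 → (0x6d71f5bf>>13)&0x7ffff = 0x36b8f
type:9 @ bit 4 → (0x6d71f5bf>>4)&0x1ff = 0x15b
addr_hi:3 @ bit 1 → (0x6d71f5bf>>1)&0x7 = 0x7  ←
seq:1 @ bit 0 → (0x6d71f5bf>>0)&0x1 = 0x1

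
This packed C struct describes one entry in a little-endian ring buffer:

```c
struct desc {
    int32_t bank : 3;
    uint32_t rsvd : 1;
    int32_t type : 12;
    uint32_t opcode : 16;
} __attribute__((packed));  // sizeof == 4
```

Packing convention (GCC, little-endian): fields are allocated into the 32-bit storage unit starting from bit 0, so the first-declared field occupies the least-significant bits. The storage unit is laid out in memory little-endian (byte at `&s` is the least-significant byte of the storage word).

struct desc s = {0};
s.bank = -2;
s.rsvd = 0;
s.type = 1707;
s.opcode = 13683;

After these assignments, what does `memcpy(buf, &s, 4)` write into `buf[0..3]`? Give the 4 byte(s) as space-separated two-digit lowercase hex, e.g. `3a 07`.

b6 6a 73 35

[0+:3] bank=-2 & 0x7 = 0x6; word=0x00000006
[3+:1] rsvd=0 & 0x1 = 0x0; word=0x00000006
[4+:12] type=1707 & 0xfff = 0x6ab; word=0x00006ab6
[16+:16] opcode=13683 & 0xffff = 0x3573; word=0x35736ab6
word = 0x35736ab6 → little-endian bytes:
  [0]=0xb6  [1]=0x6a  [2]=0x73  [3]=0x35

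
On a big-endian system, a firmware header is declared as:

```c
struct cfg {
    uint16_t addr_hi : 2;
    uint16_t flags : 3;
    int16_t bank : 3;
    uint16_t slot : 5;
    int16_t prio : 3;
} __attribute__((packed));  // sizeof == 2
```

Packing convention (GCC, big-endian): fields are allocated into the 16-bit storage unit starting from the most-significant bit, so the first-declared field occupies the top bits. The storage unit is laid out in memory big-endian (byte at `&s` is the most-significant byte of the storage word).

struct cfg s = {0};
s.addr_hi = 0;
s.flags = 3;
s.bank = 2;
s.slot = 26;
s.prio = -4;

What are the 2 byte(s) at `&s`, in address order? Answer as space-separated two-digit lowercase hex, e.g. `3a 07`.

addr_hi (2b) val=0 bits=0x0 at bit 14: 0x0000
flags (3b) val=3 bits=0x3 at bit 11: 0x1800
bank (3b) val=2 bits=0x2 at bit 8: 0x1a00
slot (5b) val=26 bits=0x1a at bit 3: 0x1ad0
prio (3b) val=-4 bits=0x4 at bit 0: 0x1ad4
word = 0x1ad4 → big-endian bytes:
  [0]=0x1a  [1]=0xd4

1a d4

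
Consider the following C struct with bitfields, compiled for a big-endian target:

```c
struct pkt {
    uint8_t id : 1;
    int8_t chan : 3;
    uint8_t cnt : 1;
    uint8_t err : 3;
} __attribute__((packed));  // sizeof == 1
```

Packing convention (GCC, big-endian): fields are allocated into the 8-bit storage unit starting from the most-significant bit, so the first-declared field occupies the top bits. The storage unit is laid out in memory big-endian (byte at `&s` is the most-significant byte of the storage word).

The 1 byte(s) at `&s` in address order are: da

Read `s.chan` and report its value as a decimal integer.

-3

[0]=0xda (big-endian) → word 0xda
id:1 @ bit 7 → (0xda>>7)&0x1 = 0x1
chan:3 @ bit 4 → (0xda>>4)&0x7 = 0x5  ←
cnt:1 @ bit 3 → (0xda>>3)&0x1 = 0x1
err:3 @ bit 0 → (0xda>>0)&0x7 = 0x2
chan signed 3b, MSB=1: 5 - 8 = -3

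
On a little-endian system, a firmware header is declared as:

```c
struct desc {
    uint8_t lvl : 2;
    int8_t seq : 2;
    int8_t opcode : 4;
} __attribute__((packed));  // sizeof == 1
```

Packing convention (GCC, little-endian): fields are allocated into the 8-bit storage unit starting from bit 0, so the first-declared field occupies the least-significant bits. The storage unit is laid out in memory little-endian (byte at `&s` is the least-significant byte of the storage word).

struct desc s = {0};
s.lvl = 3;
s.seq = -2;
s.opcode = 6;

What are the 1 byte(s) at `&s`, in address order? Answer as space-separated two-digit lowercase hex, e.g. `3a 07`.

6b

lvl (2b) val=3 bits=0x3 at bit 0: 0x03
seq (2b) val=-2 bits=0x2 at bit 2: 0x0b
opcode (4b) val=6 bits=0x6 at bit 4: 0x6b
word = 0x6b → little-endian bytes:
  [0]=0x6b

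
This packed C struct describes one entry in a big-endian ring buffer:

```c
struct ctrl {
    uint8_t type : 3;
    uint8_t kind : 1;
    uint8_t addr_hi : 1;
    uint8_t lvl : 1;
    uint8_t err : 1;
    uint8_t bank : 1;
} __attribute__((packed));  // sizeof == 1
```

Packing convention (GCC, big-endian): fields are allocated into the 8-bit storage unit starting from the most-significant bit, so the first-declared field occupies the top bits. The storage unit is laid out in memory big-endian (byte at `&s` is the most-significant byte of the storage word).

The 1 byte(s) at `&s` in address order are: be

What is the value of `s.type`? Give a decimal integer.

[0]=0xbe (big-endian) → word 0xbe
type:3 @ bit 5 → (0xbe>>5)&0x7 = 0x5  ←
kind:1 @ bit 4 → (0xbe>>4)&0x1 = 0x1
addr_hi:1 @ bit 3 → (0xbe>>3)&0x1 = 0x1
lvl:1 @ bit 2 → (0xbe>>2)&0x1 = 0x1
err:1 @ bit 1 → (0xbe>>1)&0x1 = 0x1
bank:1 @ bit 0 → (0xbe>>0)&0x1 = 0x0

5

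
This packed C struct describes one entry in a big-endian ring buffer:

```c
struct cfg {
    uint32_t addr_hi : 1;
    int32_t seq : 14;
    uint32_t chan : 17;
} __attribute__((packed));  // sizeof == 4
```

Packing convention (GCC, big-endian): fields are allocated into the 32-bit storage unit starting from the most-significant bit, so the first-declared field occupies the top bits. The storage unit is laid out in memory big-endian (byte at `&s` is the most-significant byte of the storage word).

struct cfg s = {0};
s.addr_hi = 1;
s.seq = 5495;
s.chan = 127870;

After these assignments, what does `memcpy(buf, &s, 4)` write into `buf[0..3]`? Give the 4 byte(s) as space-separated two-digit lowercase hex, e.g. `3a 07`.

aa ef f3 7e

[31+:1] addr_hi=1 & 0x1 = 0x1; word=0x80000000
[17+:14] seq=5495 & 0x3fff = 0x1577; word=0xaaee0000
[0+:17] chan=127870 & 0x1ffff = 0x1f37e; word=0xaaeff37e
word = 0xaaeff37e → big-endian bytes:
  [0]=0xaa  [1]=0xef  [2]=0xf3  [3]=0x7e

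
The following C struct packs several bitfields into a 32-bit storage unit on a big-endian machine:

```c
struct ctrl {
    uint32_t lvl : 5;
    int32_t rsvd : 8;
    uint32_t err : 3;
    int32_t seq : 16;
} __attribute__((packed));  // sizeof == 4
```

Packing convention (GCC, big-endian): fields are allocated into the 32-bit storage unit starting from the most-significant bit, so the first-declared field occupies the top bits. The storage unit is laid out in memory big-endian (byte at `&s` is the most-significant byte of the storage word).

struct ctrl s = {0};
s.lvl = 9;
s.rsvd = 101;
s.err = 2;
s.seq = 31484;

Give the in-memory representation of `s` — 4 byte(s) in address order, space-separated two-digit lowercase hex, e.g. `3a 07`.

4b 2a 7a fc

[27+:5] lvl=9 & 0x1f = 0x9; word=0x48000000
[19+:8] rsvd=101 & 0xff = 0x65; word=0x4b280000
[16+:3] err=2 & 0x7 = 0x2; word=0x4b2a0000
[0+:16] seq=31484 & 0xffff = 0x7afc; word=0x4b2a7afc
word = 0x4b2a7afc → big-endian bytes:
  [0]=0x4b  [1]=0x2a  [2]=0x7a  [3]=0xfc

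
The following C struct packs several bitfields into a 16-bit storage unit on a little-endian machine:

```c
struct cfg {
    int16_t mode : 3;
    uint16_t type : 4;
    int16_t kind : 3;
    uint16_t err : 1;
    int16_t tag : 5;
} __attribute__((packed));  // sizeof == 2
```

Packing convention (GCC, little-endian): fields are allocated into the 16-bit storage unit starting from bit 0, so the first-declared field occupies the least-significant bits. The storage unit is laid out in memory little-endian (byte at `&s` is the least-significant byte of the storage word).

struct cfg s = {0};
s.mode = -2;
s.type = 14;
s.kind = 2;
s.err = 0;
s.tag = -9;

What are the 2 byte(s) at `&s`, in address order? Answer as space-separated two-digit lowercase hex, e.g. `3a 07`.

76 b9

mode (3b) val=-2 bits=0x6 at bit 0: 0x0006
type (4b) val=14 bits=0xe at bit 3: 0x0076
kind (3b) val=2 bits=0x2 at bit 7: 0x0176
err (1b) val=0 bits=0x0 at bit 10: 0x0176
tag (5b) val=-9 bits=0x17 at bit 11: 0xb976
word = 0xb976 → little-endian bytes:
  [0]=0x76  [1]=0xb9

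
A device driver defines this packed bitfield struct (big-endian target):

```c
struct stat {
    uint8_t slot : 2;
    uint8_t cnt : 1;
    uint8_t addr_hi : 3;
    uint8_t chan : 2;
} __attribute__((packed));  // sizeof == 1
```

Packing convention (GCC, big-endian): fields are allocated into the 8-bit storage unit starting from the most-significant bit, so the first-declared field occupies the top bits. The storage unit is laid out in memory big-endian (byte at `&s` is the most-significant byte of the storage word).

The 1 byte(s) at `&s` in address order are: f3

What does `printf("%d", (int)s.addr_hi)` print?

4

[0]=0xf3 (big-endian) → word 0xf3
slot:2 @ bit 6 → (0xf3>>6)&0x3 = 0x3
cnt:1 @ bit 5 → (0xf3>>5)&0x1 = 0x1
addr_hi:3 @ bit 2 → (0xf3>>2)&0x7 = 0x4  ←
chan:2 @ bit 0 → (0xf3>>0)&0x3 = 0x3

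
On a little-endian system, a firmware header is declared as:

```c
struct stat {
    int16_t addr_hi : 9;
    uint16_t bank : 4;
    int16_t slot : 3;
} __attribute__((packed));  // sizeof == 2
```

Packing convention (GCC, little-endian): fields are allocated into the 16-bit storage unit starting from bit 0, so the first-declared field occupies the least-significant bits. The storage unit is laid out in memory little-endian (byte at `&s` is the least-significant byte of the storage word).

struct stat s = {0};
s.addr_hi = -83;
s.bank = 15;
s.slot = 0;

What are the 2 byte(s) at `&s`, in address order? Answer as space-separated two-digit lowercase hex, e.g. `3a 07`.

[0+:9] addr_hi=-83 & 0x1ff = 0x1ad; word=0x01ad
[9+:4] bank=15 & 0xf = 0xf; word=0x1fad
[13+:3] slot=0 & 0x7 = 0x0; word=0x1fad
word = 0x1fad → little-endian bytes:
  [0]=0xad  [1]=0x1f

ad 1f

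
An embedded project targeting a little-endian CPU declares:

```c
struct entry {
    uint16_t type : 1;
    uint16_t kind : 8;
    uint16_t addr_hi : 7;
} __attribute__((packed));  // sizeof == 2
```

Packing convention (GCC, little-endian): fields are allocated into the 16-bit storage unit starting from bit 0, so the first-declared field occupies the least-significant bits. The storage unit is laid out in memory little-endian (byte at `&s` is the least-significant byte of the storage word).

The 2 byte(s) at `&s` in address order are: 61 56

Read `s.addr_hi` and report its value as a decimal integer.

43

[0]=0x61 [1]=0x56 (little-endian) → word 0x5661
type [0+:1] = (word>>0) & 0x1 = 1
kind [1+:8] = (word>>1) & 0xff = 48
addr_hi [9+:7] = (word>>9) & 0x7f = 43  ←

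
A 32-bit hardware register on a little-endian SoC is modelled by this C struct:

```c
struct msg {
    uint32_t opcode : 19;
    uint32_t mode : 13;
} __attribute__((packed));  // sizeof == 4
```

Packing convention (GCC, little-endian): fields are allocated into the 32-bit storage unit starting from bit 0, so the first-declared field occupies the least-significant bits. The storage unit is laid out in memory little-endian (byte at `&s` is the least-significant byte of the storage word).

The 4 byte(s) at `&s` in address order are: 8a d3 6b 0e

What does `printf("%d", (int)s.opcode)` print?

250762

[0]=0x8a [1]=0xd3 [2]=0x6b [3]=0x0e (little-endian) → word 0x0e6bd38a
opcode [0+:19] = (word>>0) & 0x7ffff = 250762  ←
mode [19+:13] = (word>>19) & 0x1fff = 461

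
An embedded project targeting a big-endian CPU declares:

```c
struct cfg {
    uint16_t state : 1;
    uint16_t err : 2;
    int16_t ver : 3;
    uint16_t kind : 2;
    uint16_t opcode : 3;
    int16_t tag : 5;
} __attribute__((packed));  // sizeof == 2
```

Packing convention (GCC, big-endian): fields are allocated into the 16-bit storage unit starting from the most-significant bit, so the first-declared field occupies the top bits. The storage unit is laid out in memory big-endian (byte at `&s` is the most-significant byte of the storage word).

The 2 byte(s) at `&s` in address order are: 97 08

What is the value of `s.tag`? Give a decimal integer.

[0]=0x97 [1]=0x08 (big-endian) → word 0x9708
state [15+:1] = (word>>15) & 0x1 = 1
err [13+:2] = (word>>13) & 0x3 = 0
ver [10+:3] = (word>>10) & 0x7 = 5
kind [8+:2] = (word>>8) & 0x3 = 3
opcode [5+:3] = (word>>5) & 0x7 = 0
tag [0+:5] = (word>>0) & 0x1f = 8  ←
tag signed 5b, MSB=0: value = 8

8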